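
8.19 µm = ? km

micro = 10⁻⁶, kilo = 10³; factor is 10⁻⁹.
8.19 × 10⁻⁹ = 0.00000000819

0.00000000819 km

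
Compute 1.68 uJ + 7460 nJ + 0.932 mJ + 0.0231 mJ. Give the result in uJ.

In uJ:
  1.68 uJ → 1.68
  7460 nJ = 7460e-3 uJ = 7.46
  0.932 mJ = 0.932e3 uJ = 932
  0.0231 mJ = 0.0231e3 uJ = 23.1
Sum: 1.68 + 7.46 + 932 + 23.1 = 964.24

964.24 uJ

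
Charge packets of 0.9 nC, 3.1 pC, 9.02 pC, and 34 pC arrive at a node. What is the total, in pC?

In pC:
  0.9 nC = 0.9 × 10^3 pC = 900
  3.1 pC → 3.1
  9.02 pC → 9.02
  34 pC → 34
Sum: 900 + 3.1 + 9.02 + 34 = 946.12

946.12 pC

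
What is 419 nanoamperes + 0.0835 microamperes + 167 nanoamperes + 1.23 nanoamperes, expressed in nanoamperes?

670.73 nanoamperes

In nanoamperes:
  419 nanoamperes → 419
  0.0835 microamperes = 0.0835 × 10^3 nanoamperes = 83.5
  167 nanoamperes → 167
  1.23 nanoamperes → 1.23
Sum: 419 + 83.5 + 167 + 1.23 = 670.73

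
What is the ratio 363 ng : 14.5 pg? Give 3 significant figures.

(363 × 10⁻⁹) / (14.5 × 10⁻¹²) = 25.03 × 10³

25000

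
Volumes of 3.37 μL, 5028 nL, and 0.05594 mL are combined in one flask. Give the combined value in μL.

64.338 μL

In μL:
  3.37 μL → 3.37
  5028 nL = 5028 × 10^-3 μL = 5.028
  0.05594 mL = 0.05594 × 10^3 μL = 55.94
Sum: 3.37 + 5.028 + 55.94 = 64.338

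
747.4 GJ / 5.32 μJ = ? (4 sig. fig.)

140500000000000000

(747.4 × 10⁹) / (5.32 × 10⁻⁶) = 140.49 × 10¹⁵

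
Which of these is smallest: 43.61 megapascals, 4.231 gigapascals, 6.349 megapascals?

43.61 megapascals = 43610000 pascals
4.231 gigapascals = 4231000000 pascals
6.349 megapascals = 6349000 pascals

6.349 megapascals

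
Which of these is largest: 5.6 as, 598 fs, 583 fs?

5.6 as = 0.0000000000000000056 s
598 fs = 0.000000000000598 s
583 fs = 0.000000000000583 s

598 fs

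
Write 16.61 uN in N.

0.00001661 N

micro = 10⁻⁶, (no prefix) = 10⁰; factor is 10⁻⁶.
16.61 × 10⁻⁶ = 0.00001661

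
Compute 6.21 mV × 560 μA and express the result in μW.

6.21e-3 × 560e-6 = 3477.6e-9 W

3.4776 μW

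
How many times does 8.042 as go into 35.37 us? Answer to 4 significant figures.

(35.37e-6) / (8.042e-18) = 4.3982e12

4398000000000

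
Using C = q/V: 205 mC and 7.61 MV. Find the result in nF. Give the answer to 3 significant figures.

(205 × 10⁻³) / (7.61 × 10⁶) = 26.938 × 10⁻⁹ F

26.9 nF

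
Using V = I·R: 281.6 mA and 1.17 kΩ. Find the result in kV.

0.329472 kV

281.6 × 10^-3 × 1.17 × 10^3 = 329.472 V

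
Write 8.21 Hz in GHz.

0.00000000821 GHz

(no prefix) = 10⁰, giga = 10⁹; factor is 10⁻⁹.
8.21 × 10⁻⁹ = 0.00000000821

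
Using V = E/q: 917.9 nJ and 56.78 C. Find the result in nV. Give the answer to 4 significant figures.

16.17 nV

(917.9 × 10⁻⁹) / (56.78) = 16.1659 × 10⁻⁹ V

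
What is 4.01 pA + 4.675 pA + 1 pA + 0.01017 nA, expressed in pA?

19.855 pA

In pA:
  4.01 pA → 4.01
  4.675 pA → 4.675
  1 pA → 1
  0.01017 nA = 0.01017 × 10³ pA = 10.17
Sum: 4.01 + 4.675 + 1 + 10.17 = 19.855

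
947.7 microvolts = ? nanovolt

947700 nanovolts

micro = 10⁻⁶, nano = 10⁻⁹; factor is 10³.
947.7 × 10³ = 947700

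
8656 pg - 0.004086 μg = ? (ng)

In ng:
  8656 pg = 8656 × 10⁻³ ng = 8.656
  0.004086 μg = 0.004086 × 10³ ng = 4.086
Difference: 8.656 - 4.086 = 4.57

4.57 ng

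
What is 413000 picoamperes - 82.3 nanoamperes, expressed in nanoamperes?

In nanoamperes:
  413000 picoamperes = 413000e-3 nanoamperes = 413
  82.3 nanoamperes → 82.3
Difference: 413 - 82.3 = 330.7

330.7 nanoamperes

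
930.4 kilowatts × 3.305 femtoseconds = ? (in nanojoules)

930.4 × 10³ × 3.305 × 10⁻¹⁵ = 3074.972 × 10⁻¹² J

3.074972 nanojoules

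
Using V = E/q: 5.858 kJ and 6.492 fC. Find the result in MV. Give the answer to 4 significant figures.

(5.858e3) / (6.492e-15) = 0.902341e18 V

902300000000 MV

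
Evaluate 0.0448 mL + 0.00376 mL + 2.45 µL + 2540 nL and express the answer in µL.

53.55 µL

In µL:
  0.0448 mL = 0.0448 × 10^3 µL = 44.8
  0.00376 mL = 0.00376 × 10^3 µL = 3.76
  2.45 µL → 2.45
  2540 nL = 2540 × 10^-3 µL = 2.54
Sum: 44.8 + 3.76 + 2.45 + 2.54 = 53.55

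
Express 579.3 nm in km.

nano = 1e-9, kilo = 1e3; factor is 1e-12.
579.3 × 1e-12 = 0.0000000005793

0.0000000005793 km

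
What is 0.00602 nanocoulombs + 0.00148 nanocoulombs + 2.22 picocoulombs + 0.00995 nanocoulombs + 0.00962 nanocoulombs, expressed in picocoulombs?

In picocoulombs:
  0.00602 nanocoulombs = 0.00602 × 10^3 picocoulombs = 6.02
  0.00148 nanocoulombs = 0.00148 × 10^3 picocoulombs = 1.48
  2.22 picocoulombs → 2.22
  0.00995 nanocoulombs = 0.00995 × 10^3 picocoulombs = 9.95
  0.00962 nanocoulombs = 0.00962 × 10^3 picocoulombs = 9.62
Sum: 6.02 + 1.48 + 2.22 + 9.95 + 9.62 = 29.29

29.29 picocoulombs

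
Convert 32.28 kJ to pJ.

kilo = 1e3, pico = 1e-12; factor is 1e15.
32.28 × 1e15 = 32280000000000000

32280000000000000 pJ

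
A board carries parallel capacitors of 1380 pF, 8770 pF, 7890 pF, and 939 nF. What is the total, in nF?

957.04 nF

In nF:
  1380 pF = 1380e-3 nF = 1.38
  8770 pF = 8770e-3 nF = 8.77
  7890 pF = 7890e-3 nF = 7.89
  939 nF → 939
Sum: 1.38 + 8.77 + 7.89 + 939 = 957.04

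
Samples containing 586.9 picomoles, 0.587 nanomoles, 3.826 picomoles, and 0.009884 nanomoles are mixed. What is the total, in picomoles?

In picomoles:
  586.9 picomoles → 586.9
  0.587 nanomoles = 0.587 × 10^3 picomoles = 587
  3.826 picomoles → 3.826
  0.009884 nanomoles = 0.009884 × 10^3 picomoles = 9.884
Sum: 586.9 + 587 + 3.826 + 9.884 = 1187.61

1187.61 picomoles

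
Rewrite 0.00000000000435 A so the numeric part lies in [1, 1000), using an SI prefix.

= 4.35 × 10⁻¹² A; 10⁻¹² is pico.

4.35 pA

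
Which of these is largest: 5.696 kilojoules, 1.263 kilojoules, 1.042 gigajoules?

5.696 kilojoules = 5696 joules
1.263 kilojoules = 1263 joules
1.042 gigajoules = 1042000000 joules

1.042 gigajoules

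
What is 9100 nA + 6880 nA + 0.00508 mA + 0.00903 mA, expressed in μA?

30.09 μA

In μA:
  9100 nA = 9100 × 10^-3 μA = 9.1
  6880 nA = 6880 × 10^-3 μA = 6.88
  0.00508 mA = 0.00508 × 10^3 μA = 5.08
  0.00903 mA = 0.00903 × 10^3 μA = 9.03
Sum: 9.1 + 6.88 + 5.08 + 9.03 = 30.09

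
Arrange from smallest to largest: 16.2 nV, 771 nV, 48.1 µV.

16.2 nV = 0.0000000162 V
771 nV = 0.000000771 V
48.1 µV = 0.0000481 V

16.2 nV < 771 nV < 48.1 µV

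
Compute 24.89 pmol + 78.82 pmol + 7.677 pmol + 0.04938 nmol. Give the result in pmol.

In pmol:
  24.89 pmol → 24.89
  78.82 pmol → 78.82
  7.677 pmol → 7.677
  0.04938 nmol = 0.04938 × 10^3 pmol = 49.38
Sum: 24.89 + 78.82 + 7.677 + 49.38 = 160.767

160.767 pmol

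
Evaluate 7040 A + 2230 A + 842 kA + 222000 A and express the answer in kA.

In kA:
  7040 A = 7040e-3 kA = 7.04
  2230 A = 2230e-3 kA = 2.23
  842 kA → 842
  222000 A = 222000e-3 kA = 222
Sum: 7.04 + 2.23 + 842 + 222 = 1073.27

1073.27 kA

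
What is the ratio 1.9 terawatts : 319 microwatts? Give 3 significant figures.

5960000000000000

(1.9e12) / (319e-6) = 0.005956e18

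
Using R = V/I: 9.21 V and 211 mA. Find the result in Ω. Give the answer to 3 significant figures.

43.6 Ω

(9.21) / (211 × 10^-3) = 0.043649 × 10^3 Ω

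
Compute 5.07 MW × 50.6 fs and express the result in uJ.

5.07 × 10⁶ × 50.6 × 10⁻¹⁵ = 256.542 × 10⁻⁹ J

0.256542 uJ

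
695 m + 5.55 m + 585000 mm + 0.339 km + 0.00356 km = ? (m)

In m:
  695 m → 695
  5.55 m → 5.55
  585000 mm = 585000 × 10^-3 m = 585
  0.339 km = 0.339 × 10^3 m = 339
  0.00356 km = 0.00356 × 10^3 m = 3.56
Sum: 695 + 5.55 + 585 + 339 + 3.56 = 1628.11

1628.11 m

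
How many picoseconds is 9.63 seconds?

(no prefix) = 1e0, pico = 1e-12; factor is 1e12.
9.63 × 1e12 = 9630000000000

9630000000000 picoseconds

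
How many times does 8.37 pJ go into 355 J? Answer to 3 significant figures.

(355) / (8.37e-12) = 42.41e12

42400000000000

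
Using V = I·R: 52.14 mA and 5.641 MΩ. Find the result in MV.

0.29412174 MV

52.14 × 10⁻³ × 5.641 × 10⁶ = 294.12174 × 10³ V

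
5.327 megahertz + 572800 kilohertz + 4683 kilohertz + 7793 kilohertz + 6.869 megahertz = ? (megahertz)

In megahertz:
  5.327 megahertz → 5.327
  572800 kilohertz = 572800 × 10^-3 megahertz = 572.8
  4683 kilohertz = 4683 × 10^-3 megahertz = 4.683
  7793 kilohertz = 7793 × 10^-3 megahertz = 7.793
  6.869 megahertz → 6.869
Sum: 5.327 + 572.8 + 4.683 + 7.793 + 6.869 = 597.472

597.472 megahertz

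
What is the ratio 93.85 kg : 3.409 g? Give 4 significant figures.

(93.85e3) / (3.409) = 27.53e3

27530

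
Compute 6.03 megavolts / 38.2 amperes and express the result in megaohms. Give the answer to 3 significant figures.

(6.03e6) / (38.2) = 0.15785e6 Ω

0.158 megaohms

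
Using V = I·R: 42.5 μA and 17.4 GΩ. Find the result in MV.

0.7395 MV

42.5 × 10^-6 × 17.4 × 10^9 = 739.5 × 10^3 V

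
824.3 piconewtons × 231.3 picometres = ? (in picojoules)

824.3 × 10^-12 × 231.3 × 10^-12 = 190660.59 × 10^-24 J

0.00000019066059 picojoules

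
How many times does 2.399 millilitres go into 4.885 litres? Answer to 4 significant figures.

2036

(4.885) / (2.399 × 10⁻³) = 2.0363 × 10³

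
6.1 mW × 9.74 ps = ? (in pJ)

0.059414 pJ

6.1 × 10^-3 × 9.74 × 10^-12 = 59.414 × 10^-15 J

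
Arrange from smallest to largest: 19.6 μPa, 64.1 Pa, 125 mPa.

19.6 μPa < 125 mPa < 64.1 Pa

19.6 μPa = 0.0000196 Pa
64.1 Pa = 64.1 Pa
125 mPa = 0.125 Pa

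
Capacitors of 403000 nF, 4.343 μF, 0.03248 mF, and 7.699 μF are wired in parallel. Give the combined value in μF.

In μF:
  403000 nF = 403000 × 10⁻³ μF = 403
  4.343 μF → 4.343
  0.03248 mF = 0.03248 × 10³ μF = 32.48
  7.699 μF → 7.699
Sum: 403 + 4.343 + 32.48 + 7.699 = 447.522

447.522 μF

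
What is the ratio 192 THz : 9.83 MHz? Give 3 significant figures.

19500000

(192 × 10^12) / (9.83 × 10^6) = 19.53 × 10^6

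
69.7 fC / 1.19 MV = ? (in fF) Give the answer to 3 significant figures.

0.0000586 fF

(69.7 × 10^-15) / (1.19 × 10^6) = 58.571 × 10^-21 F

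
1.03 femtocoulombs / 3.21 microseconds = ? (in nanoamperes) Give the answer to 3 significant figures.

(1.03e-15) / (3.21e-6) = 0.32087e-9 A

0.321 nanoamperes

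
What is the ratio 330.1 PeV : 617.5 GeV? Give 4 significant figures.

534600

(330.1 × 10^15) / (617.5 × 10^9) = 0.53457 × 10^6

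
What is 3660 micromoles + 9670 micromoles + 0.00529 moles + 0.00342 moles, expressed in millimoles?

22.04 millimoles

In millimoles:
  3660 micromoles = 3660e-3 millimoles = 3.66
  9670 micromoles = 9670e-3 millimoles = 9.67
  0.00529 moles = 0.00529e3 millimoles = 5.29
  0.00342 moles = 0.00342e3 millimoles = 3.42
Sum: 3.66 + 9.67 + 5.29 + 3.42 = 22.04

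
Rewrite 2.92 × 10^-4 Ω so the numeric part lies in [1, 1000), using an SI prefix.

292 µΩ

= 292 × 10^-6 Ω; 10^-6 is micro.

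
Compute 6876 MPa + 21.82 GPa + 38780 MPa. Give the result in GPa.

In GPa:
  6876 MPa = 6876 × 10⁻³ GPa = 6.876
  21.82 GPa → 21.82
  38780 MPa = 38780 × 10⁻³ GPa = 38.78
Sum: 6.876 + 21.82 + 38.78 = 67.476

67.476 GPa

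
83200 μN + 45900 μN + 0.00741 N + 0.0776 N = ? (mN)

214.11 mN

In mN:
  83200 μN = 83200 × 10^-3 mN = 83.2
  45900 μN = 45900 × 10^-3 mN = 45.9
  0.00741 N = 0.00741 × 10^3 mN = 7.41
  0.0776 N = 0.0776 × 10^3 mN = 77.6
Sum: 83.2 + 45.9 + 7.41 + 77.6 = 214.11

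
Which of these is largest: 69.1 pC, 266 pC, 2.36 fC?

69.1 pC = 0.0000000000691 C
266 pC = 0.000000000266 C
2.36 fC = 0.00000000000000236 C

266 pC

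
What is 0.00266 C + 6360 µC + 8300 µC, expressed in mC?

17.32 mC

In mC:
  0.00266 C = 0.00266 × 10³ mC = 2.66
  6360 µC = 6360 × 10⁻³ mC = 6.36
  8300 µC = 8300 × 10⁻³ mC = 8.3
Sum: 2.66 + 6.36 + 8.3 = 17.32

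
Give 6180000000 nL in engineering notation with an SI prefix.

= 6.18 L; mantissa already in [1, 1000).

6.18 L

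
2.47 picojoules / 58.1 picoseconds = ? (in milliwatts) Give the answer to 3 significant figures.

42.5 milliwatts

(2.47 × 10⁻¹²) / (58.1 × 10⁻¹²) = 0.042513 W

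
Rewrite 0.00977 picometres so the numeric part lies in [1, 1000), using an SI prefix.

= 9.77e-15 metres; 1e-15 is femto.

9.77 femtometres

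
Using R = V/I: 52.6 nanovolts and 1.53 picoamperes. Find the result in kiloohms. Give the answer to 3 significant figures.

(52.6 × 10^-9) / (1.53 × 10^-12) = 34.379 × 10^3 Ω

34.4 kiloohms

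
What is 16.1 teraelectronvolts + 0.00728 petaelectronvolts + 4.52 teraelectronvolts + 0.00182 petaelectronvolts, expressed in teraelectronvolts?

In teraelectronvolts:
  16.1 teraelectronvolts → 16.1
  0.00728 petaelectronvolts = 0.00728 × 10³ teraelectronvolts = 7.28
  4.52 teraelectronvolts → 4.52
  0.00182 petaelectronvolts = 0.00182 × 10³ teraelectronvolts = 1.82
Sum: 16.1 + 7.28 + 4.52 + 1.82 = 29.72

29.72 teraelectronvolts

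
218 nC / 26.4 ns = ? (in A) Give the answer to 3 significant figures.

(218 × 10⁻⁹) / (26.4 × 10⁻⁹) = 8.2576 A

8.26 A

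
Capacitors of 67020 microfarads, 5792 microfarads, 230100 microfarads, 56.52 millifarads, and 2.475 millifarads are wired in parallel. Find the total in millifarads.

361.907 millifarads

In millifarads:
  67020 microfarads = 67020e-3 millifarads = 67.02
  5792 microfarads = 5792e-3 millifarads = 5.792
  230100 microfarads = 230100e-3 millifarads = 230.1
  56.52 millifarads → 56.52
  2.475 millifarads → 2.475
Sum: 67.02 + 5.792 + 230.1 + 56.52 + 2.475 = 361.907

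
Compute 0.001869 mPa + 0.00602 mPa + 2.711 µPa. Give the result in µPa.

In µPa:
  0.001869 mPa = 0.001869 × 10^3 µPa = 1.869
  0.00602 mPa = 0.00602 × 10^3 µPa = 6.02
  2.711 µPa → 2.711
Sum: 1.869 + 6.02 + 2.711 = 10.6

10.6 µPa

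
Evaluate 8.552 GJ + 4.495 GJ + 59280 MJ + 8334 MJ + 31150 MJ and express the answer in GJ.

In GJ:
  8.552 GJ → 8.552
  4.495 GJ → 4.495
  59280 MJ = 59280 × 10^-3 GJ = 59.28
  8334 MJ = 8334 × 10^-3 GJ = 8.334
  31150 MJ = 31150 × 10^-3 GJ = 31.15
Sum: 8.552 + 4.495 + 59.28 + 8.334 + 31.15 = 111.811

111.811 GJ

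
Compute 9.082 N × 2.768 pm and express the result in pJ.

9.082 × 2.768e-12 = 25.138976e-12 J

25.138976 pJ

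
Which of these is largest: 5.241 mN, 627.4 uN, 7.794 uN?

5.241 mN

5.241 mN = 0.005241 N
627.4 uN = 0.0006274 N
7.794 uN = 0.000007794 N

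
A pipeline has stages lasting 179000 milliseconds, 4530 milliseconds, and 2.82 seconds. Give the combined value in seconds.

In seconds:
  179000 milliseconds = 179000 × 10^-3 seconds = 179
  4530 milliseconds = 4530 × 10^-3 seconds = 4.53
  2.82 seconds → 2.82
Sum: 179 + 4.53 + 2.82 = 186.35

186.35 seconds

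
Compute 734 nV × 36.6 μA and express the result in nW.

0.0268644 nW

734 × 10^-9 × 36.6 × 10^-6 = 26864.4 × 10^-15 W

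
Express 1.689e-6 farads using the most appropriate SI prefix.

= 1.689e-6 farads; 1e-6 is micro.

1.689 microfarads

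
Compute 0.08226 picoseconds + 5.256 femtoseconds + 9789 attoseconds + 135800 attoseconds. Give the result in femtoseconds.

In femtoseconds:
  0.08226 picoseconds = 0.08226e3 femtoseconds = 82.26
  5.256 femtoseconds → 5.256
  9789 attoseconds = 9789e-3 femtoseconds = 9.789
  135800 attoseconds = 135800e-3 femtoseconds = 135.8
Sum: 82.26 + 5.256 + 9.789 + 135.8 = 233.105

233.105 femtoseconds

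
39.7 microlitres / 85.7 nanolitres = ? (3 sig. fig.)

463

(39.7e-6) / (85.7e-9) = 0.4632e3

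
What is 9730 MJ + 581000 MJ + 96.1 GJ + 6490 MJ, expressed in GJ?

In GJ:
  9730 MJ = 9730e-3 GJ = 9.73
  581000 MJ = 581000e-3 GJ = 581
  96.1 GJ → 96.1
  6490 MJ = 6490e-3 GJ = 6.49
Sum: 9.73 + 581 + 96.1 + 6.49 = 693.32

693.32 GJ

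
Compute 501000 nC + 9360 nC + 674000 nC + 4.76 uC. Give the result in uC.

In uC:
  501000 nC = 501000 × 10^-3 uC = 501
  9360 nC = 9360 × 10^-3 uC = 9.36
  674000 nC = 674000 × 10^-3 uC = 674
  4.76 uC → 4.76
Sum: 501 + 9.36 + 674 + 4.76 = 1189.12

1189.12 uC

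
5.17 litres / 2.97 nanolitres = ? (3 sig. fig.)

(5.17) / (2.97 × 10⁻⁹) = 1.741 × 10⁹

1740000000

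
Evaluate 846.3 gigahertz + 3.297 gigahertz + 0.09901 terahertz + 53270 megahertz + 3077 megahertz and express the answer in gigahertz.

1004.954 gigahertz

In gigahertz:
  846.3 gigahertz → 846.3
  3.297 gigahertz → 3.297
  0.09901 terahertz = 0.09901 × 10^3 gigahertz = 99.01
  53270 megahertz = 53270 × 10^-3 gigahertz = 53.27
  3077 megahertz = 3077 × 10^-3 gigahertz = 3.077
Sum: 846.3 + 3.297 + 99.01 + 53.27 + 3.077 = 1004.954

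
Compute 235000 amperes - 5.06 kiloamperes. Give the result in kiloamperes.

In kiloamperes:
  235000 amperes = 235000 × 10⁻³ kiloamperes = 235
  5.06 kiloamperes → 5.06
Difference: 235 - 5.06 = 229.94

229.94 kiloamperes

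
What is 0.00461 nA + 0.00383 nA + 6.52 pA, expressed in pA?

14.96 pA

In pA:
  0.00461 nA = 0.00461 × 10^3 pA = 4.61
  0.00383 nA = 0.00383 × 10^3 pA = 3.83
  6.52 pA → 6.52
Sum: 4.61 + 3.83 + 6.52 = 14.96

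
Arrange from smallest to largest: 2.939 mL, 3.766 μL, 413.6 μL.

3.766 μL < 413.6 μL < 2.939 mL

2.939 mL = 0.002939 L
3.766 μL = 0.000003766 L
413.6 μL = 0.0004136 L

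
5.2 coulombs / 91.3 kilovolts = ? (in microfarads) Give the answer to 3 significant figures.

(5.2) / (91.3 × 10^3) = 0.056955 × 10^-3 F

57.0 microfarads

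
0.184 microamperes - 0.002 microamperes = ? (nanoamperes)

182 nanoamperes

In nanoamperes:
  0.184 microamperes = 0.184 × 10^3 nanoamperes = 184
  0.002 microamperes = 0.002 × 10^3 nanoamperes = 2
Difference: 184 - 2 = 182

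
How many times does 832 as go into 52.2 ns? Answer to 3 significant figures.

(52.2 × 10^-9) / (832 × 10^-18) = 0.06274 × 10^9

62700000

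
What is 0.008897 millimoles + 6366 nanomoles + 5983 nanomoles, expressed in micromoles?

21.246 micromoles

In micromoles:
  0.008897 millimoles = 0.008897e3 micromoles = 8.897
  6366 nanomoles = 6366e-3 micromoles = 6.366
  5983 nanomoles = 5983e-3 micromoles = 5.983
Sum: 8.897 + 6.366 + 5.983 = 21.246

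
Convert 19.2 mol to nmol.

(no prefix) = 10⁰, nano = 10⁻⁹; factor is 10⁹.
19.2 × 10⁹ = 19200000000

19200000000 nmol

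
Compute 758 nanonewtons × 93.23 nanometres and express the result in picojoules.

758 × 10^-9 × 93.23 × 10^-9 = 70668.34 × 10^-18 J

0.07066834 picojoules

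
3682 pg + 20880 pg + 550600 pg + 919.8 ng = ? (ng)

1494.962 ng

In ng:
  3682 pg = 3682 × 10⁻³ ng = 3.682
  20880 pg = 20880 × 10⁻³ ng = 20.88
  550600 pg = 550600 × 10⁻³ ng = 550.6
  919.8 ng → 919.8
Sum: 3.682 + 20.88 + 550.6 + 919.8 = 1494.962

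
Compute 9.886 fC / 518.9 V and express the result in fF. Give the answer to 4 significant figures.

(9.886 × 10⁻¹⁵) / (518.9) = 0.0190518 × 10⁻¹⁵ F

0.01905 fF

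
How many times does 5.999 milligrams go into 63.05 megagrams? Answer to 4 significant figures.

(63.05e6) / (5.999e-3) = 10.51e9

10510000000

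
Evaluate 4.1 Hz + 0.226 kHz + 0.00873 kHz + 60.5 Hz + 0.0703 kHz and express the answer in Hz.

In Hz:
  4.1 Hz → 4.1
  0.226 kHz = 0.226 × 10^3 Hz = 226
  0.00873 kHz = 0.00873 × 10^3 Hz = 8.73
  60.5 Hz → 60.5
  0.0703 kHz = 0.0703 × 10^3 Hz = 70.3
Sum: 4.1 + 226 + 8.73 + 60.5 + 70.3 = 369.63

369.63 Hz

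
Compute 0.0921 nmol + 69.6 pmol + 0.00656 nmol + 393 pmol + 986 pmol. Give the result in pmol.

1547.26 pmol

In pmol:
  0.0921 nmol = 0.0921 × 10³ pmol = 92.1
  69.6 pmol → 69.6
  0.00656 nmol = 0.00656 × 10³ pmol = 6.56
  393 pmol → 393
  986 pmol → 986
Sum: 92.1 + 69.6 + 6.56 + 393 + 986 = 1547.26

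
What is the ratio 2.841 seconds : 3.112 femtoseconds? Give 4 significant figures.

(2.841) / (3.112 × 10⁻¹⁵) = 0.91292 × 10¹⁵

912900000000000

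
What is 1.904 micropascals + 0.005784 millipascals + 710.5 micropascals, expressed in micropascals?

718.188 micropascals

In micropascals:
  1.904 micropascals → 1.904
  0.005784 millipascals = 0.005784 × 10^3 micropascals = 5.784
  710.5 micropascals → 710.5
Sum: 1.904 + 5.784 + 710.5 = 718.188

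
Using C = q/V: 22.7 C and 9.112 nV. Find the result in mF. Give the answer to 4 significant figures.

(22.7) / (9.112 × 10^-9) = 2.49122 × 10^9 F

2491000000000 mF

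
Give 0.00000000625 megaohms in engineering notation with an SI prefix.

6.25 milliohms

= 6.25e-3 ohms; 1e-3 is milli.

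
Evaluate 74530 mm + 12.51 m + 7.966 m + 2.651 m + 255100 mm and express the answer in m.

In m:
  74530 mm = 74530 × 10^-3 m = 74.53
  12.51 m → 12.51
  7.966 m → 7.966
  2.651 m → 2.651
  255100 mm = 255100 × 10^-3 m = 255.1
Sum: 74.53 + 12.51 + 7.966 + 2.651 + 255.1 = 352.757

352.757 m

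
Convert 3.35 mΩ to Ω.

0.00335 Ω

milli = 10^-3, (no prefix) = 10^0; factor is 10^-3.
3.35 × 10^-3 = 0.00335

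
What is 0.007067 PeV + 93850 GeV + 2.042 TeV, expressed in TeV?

In TeV:
  0.007067 PeV = 0.007067 × 10^3 TeV = 7.067
  93850 GeV = 93850 × 10^-3 TeV = 93.85
  2.042 TeV → 2.042
Sum: 7.067 + 93.85 + 2.042 = 102.959

102.959 TeV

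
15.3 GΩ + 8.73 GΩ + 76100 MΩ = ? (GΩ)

In GΩ:
  15.3 GΩ → 15.3
  8.73 GΩ → 8.73
  76100 MΩ = 76100e-3 GΩ = 76.1
Sum: 15.3 + 8.73 + 76.1 = 100.13

100.13 GΩ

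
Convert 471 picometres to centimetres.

pico = 1e-12, centi = 1e-2; factor is 1e-10.
471 × 1e-10 = 0.0000000471

0.0000000471 centimetres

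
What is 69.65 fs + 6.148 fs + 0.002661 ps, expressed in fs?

In fs:
  69.65 fs → 69.65
  6.148 fs → 6.148
  0.002661 ps = 0.002661 × 10^3 fs = 2.661
Sum: 69.65 + 6.148 + 2.661 = 78.459

78.459 fs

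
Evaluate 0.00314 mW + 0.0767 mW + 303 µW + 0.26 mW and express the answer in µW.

642.84 µW

In µW:
  0.00314 mW = 0.00314 × 10³ µW = 3.14
  0.0767 mW = 0.0767 × 10³ µW = 76.7
  303 µW → 303
  0.26 mW = 0.26 × 10³ µW = 260
Sum: 3.14 + 76.7 + 303 + 260 = 642.84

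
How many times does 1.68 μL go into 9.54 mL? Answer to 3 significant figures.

(9.54 × 10⁻³) / (1.68 × 10⁻⁶) = 5.679 × 10³

5680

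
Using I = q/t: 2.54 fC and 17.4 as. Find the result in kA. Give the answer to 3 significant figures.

0.146 kA

(2.54 × 10⁻¹⁵) / (17.4 × 10⁻¹⁸) = 0.14598 × 10³ A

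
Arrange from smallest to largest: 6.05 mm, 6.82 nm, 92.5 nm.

6.05 mm = 0.00605 m
6.82 nm = 0.00000000682 m
92.5 nm = 0.0000000925 m

6.82 nm < 92.5 nm < 6.05 mm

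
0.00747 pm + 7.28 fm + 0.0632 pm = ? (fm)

77.95 fm

In fm:
  0.00747 pm = 0.00747 × 10³ fm = 7.47
  7.28 fm → 7.28
  0.0632 pm = 0.0632 × 10³ fm = 63.2
Sum: 7.47 + 7.28 + 63.2 = 77.95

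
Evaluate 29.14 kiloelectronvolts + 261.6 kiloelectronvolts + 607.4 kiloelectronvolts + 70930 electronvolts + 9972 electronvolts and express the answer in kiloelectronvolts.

In kiloelectronvolts:
  29.14 kiloelectronvolts → 29.14
  261.6 kiloelectronvolts → 261.6
  607.4 kiloelectronvolts → 607.4
  70930 electronvolts = 70930e-3 kiloelectronvolts = 70.93
  9972 electronvolts = 9972e-3 kiloelectronvolts = 9.972
Sum: 29.14 + 261.6 + 607.4 + 70.93 + 9.972 = 979.042

979.042 kiloelectronvolts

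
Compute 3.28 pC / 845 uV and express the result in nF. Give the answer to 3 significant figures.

(3.28 × 10⁻¹²) / (845 × 10⁻⁶) = 0.0038817 × 10⁻⁶ F

3.88 nF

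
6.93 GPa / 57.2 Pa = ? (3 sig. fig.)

(6.93 × 10^9) / (57.2) = 0.1212 × 10^9

121000000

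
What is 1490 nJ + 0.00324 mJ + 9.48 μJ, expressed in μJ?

14.21 μJ

In μJ:
  1490 nJ = 1490 × 10^-3 μJ = 1.49
  0.00324 mJ = 0.00324 × 10^3 μJ = 3.24
  9.48 μJ → 9.48
Sum: 1.49 + 3.24 + 9.48 = 14.21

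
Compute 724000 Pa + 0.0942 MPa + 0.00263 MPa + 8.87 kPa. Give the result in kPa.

In kPa:
  724000 Pa = 724000e-3 kPa = 724
  0.0942 MPa = 0.0942e3 kPa = 94.2
  0.00263 MPa = 0.00263e3 kPa = 2.63
  8.87 kPa → 8.87
Sum: 724 + 94.2 + 2.63 + 8.87 = 829.7

829.7 kPa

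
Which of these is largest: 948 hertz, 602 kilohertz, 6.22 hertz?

948 hertz = 948 hertz
602 kilohertz = 602000 hertz
6.22 hertz = 6.22 hertz

602 kilohertz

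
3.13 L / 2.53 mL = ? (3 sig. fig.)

(3.13) / (2.53 × 10^-3) = 1.237 × 10^3

1240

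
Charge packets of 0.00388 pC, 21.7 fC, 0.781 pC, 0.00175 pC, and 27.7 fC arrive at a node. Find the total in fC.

836.03 fC

In fC:
  0.00388 pC = 0.00388e3 fC = 3.88
  21.7 fC → 21.7
  0.781 pC = 0.781e3 fC = 781
  0.00175 pC = 0.00175e3 fC = 1.75
  27.7 fC → 27.7
Sum: 3.88 + 21.7 + 781 + 1.75 + 27.7 = 836.03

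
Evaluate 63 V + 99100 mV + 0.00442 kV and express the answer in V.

In V:
  63 V → 63
  99100 mV = 99100 × 10⁻³ V = 99.1
  0.00442 kV = 0.00442 × 10³ V = 4.42
Sum: 63 + 99.1 + 4.42 = 166.52

166.52 V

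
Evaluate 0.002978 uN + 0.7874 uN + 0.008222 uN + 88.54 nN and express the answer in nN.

887.14 nN

In nN:
  0.002978 uN = 0.002978 × 10³ nN = 2.978
  0.7874 uN = 0.7874 × 10³ nN = 787.4
  0.008222 uN = 0.008222 × 10³ nN = 8.222
  88.54 nN → 88.54
Sum: 2.978 + 787.4 + 8.222 + 88.54 = 887.14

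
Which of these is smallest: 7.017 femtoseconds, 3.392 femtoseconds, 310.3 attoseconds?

310.3 attoseconds

7.017 femtoseconds = 0.000000000000007017 seconds
3.392 femtoseconds = 0.000000000000003392 seconds
310.3 attoseconds = 0.0000000000000003103 seconds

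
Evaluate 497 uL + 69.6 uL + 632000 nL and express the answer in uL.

In uL:
  497 uL → 497
  69.6 uL → 69.6
  632000 nL = 632000e-3 uL = 632
Sum: 497 + 69.6 + 632 = 1198.6

1198.6 uL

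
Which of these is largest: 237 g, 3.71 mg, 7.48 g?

237 g

237 g = 237 g
3.71 mg = 0.00371 g
7.48 g = 7.48 g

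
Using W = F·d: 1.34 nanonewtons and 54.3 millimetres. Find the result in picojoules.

1.34 × 10⁻⁹ × 54.3 × 10⁻³ = 72.762 × 10⁻¹² J

72.762 picojoules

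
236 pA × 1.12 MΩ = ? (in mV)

0.26432 mV

236 × 10^-12 × 1.12 × 10^6 = 264.32 × 10^-6 V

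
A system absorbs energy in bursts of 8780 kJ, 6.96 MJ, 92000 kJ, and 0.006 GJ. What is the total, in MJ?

113.74 MJ

In MJ:
  8780 kJ = 8780 × 10⁻³ MJ = 8.78
  6.96 MJ → 6.96
  92000 kJ = 92000 × 10⁻³ MJ = 92
  0.006 GJ = 0.006 × 10³ MJ = 6
Sum: 8.78 + 6.96 + 92 + 6 = 113.74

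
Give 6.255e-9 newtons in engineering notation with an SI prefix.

6.255 nanonewtons

= 6.255e-9 newtons; 1e-9 is nano.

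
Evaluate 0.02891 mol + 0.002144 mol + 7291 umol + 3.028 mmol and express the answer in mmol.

41.373 mmol

In mmol:
  0.02891 mol = 0.02891 × 10^3 mmol = 28.91
  0.002144 mol = 0.002144 × 10^3 mmol = 2.144
  7291 umol = 7291 × 10^-3 mmol = 7.291
  3.028 mmol → 3.028
Sum: 28.91 + 2.144 + 7.291 + 3.028 = 41.373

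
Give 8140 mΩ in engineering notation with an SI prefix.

= 8.14 Ω; mantissa already in [1, 1000).

8.14 Ω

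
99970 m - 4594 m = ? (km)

95.376 km

In km:
  99970 m = 99970 × 10^-3 km = 99.97
  4594 m = 4594 × 10^-3 km = 4.594
Difference: 99.97 - 4.594 = 95.376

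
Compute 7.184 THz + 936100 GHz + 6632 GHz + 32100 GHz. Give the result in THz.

982.016 THz

In THz:
  7.184 THz → 7.184
  936100 GHz = 936100e-3 THz = 936.1
  6632 GHz = 6632e-3 THz = 6.632
  32100 GHz = 32100e-3 THz = 32.1
Sum: 7.184 + 936.1 + 6.632 + 32.1 = 982.016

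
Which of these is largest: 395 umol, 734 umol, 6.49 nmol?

734 umol

395 umol = 0.000395 mol
734 umol = 0.000734 mol
6.49 nmol = 0.00000000649 mol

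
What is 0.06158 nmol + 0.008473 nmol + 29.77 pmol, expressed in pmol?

In pmol:
  0.06158 nmol = 0.06158e3 pmol = 61.58
  0.008473 nmol = 0.008473e3 pmol = 8.473
  29.77 pmol → 29.77
Sum: 61.58 + 8.473 + 29.77 = 99.823

99.823 pmol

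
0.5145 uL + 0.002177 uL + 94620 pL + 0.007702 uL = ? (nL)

In nL:
  0.5145 uL = 0.5145 × 10^3 nL = 514.5
  0.002177 uL = 0.002177 × 10^3 nL = 2.177
  94620 pL = 94620 × 10^-3 nL = 94.62
  0.007702 uL = 0.007702 × 10^3 nL = 7.702
Sum: 514.5 + 2.177 + 94.62 + 7.702 = 618.999

618.999 nL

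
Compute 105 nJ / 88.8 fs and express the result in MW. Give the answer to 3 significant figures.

1.18 MW

(105 × 10^-9) / (88.8 × 10^-15) = 1.1824 × 10^6 W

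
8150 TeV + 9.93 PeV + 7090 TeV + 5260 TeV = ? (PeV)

30.43 PeV

In PeV:
  8150 TeV = 8150 × 10⁻³ PeV = 8.15
  9.93 PeV → 9.93
  7090 TeV = 7090 × 10⁻³ PeV = 7.09
  5260 TeV = 5260 × 10⁻³ PeV = 5.26
Sum: 8.15 + 9.93 + 7.09 + 5.26 = 30.43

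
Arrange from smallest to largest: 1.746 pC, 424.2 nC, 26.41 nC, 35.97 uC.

1.746 pC < 26.41 nC < 424.2 nC < 35.97 uC

1.746 pC = 0.000000000001746 C
424.2 nC = 0.0000004242 C
26.41 nC = 0.00000002641 C
35.97 uC = 0.00003597 C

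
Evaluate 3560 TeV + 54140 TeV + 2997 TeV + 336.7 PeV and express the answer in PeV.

397.397 PeV

In PeV:
  3560 TeV = 3560e-3 PeV = 3.56
  54140 TeV = 54140e-3 PeV = 54.14
  2997 TeV = 2997e-3 PeV = 2.997
  336.7 PeV → 336.7
Sum: 3.56 + 54.14 + 2.997 + 336.7 = 397.397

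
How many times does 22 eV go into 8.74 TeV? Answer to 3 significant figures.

397000000000

(8.74 × 10¹²) / (22) = 0.3973 × 10¹²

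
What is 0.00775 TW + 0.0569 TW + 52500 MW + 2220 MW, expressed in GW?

In GW:
  0.00775 TW = 0.00775 × 10^3 GW = 7.75
  0.0569 TW = 0.0569 × 10^3 GW = 56.9
  52500 MW = 52500 × 10^-3 GW = 52.5
  2220 MW = 2220 × 10^-3 GW = 2.22
Sum: 7.75 + 56.9 + 52.5 + 2.22 = 119.37

119.37 GW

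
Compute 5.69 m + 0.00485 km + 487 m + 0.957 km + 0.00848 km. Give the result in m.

In m:
  5.69 m → 5.69
  0.00485 km = 0.00485e3 m = 4.85
  487 m → 487
  0.957 km = 0.957e3 m = 957
  0.00848 km = 0.00848e3 m = 8.48
Sum: 5.69 + 4.85 + 487 + 957 + 8.48 = 1463.02

1463.02 m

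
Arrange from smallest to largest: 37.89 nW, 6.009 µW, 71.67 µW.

37.89 nW = 0.00000003789 W
6.009 µW = 0.000006009 W
71.67 µW = 0.00007167 W

37.89 nW < 6.009 µW < 71.67 µW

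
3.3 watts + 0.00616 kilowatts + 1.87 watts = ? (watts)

11.33 watts

In watts:
  3.3 watts → 3.3
  0.00616 kilowatts = 0.00616 × 10³ watts = 6.16
  1.87 watts → 1.87
Sum: 3.3 + 6.16 + 1.87 = 11.33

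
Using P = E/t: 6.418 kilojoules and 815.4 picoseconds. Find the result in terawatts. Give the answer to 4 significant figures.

(6.418 × 10³) / (815.4 × 10⁻¹²) = 0.00787098 × 10¹⁵ W

7.871 terawatts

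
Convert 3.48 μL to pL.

micro = 10^-6, pico = 10^-12; factor is 10^6.
3.48 × 10^6 = 3480000

3480000 pL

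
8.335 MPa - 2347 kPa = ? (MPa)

In MPa:
  8.335 MPa → 8.335
  2347 kPa = 2347e-3 MPa = 2.347
Difference: 8.335 - 2.347 = 5.988

5.988 MPa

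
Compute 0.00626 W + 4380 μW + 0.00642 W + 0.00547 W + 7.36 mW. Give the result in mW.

29.89 mW

In mW:
  0.00626 W = 0.00626e3 mW = 6.26
  4380 μW = 4380e-3 mW = 4.38
  0.00642 W = 0.00642e3 mW = 6.42
  0.00547 W = 0.00547e3 mW = 5.47
  7.36 mW → 7.36
Sum: 6.26 + 4.38 + 6.42 + 5.47 + 7.36 = 29.89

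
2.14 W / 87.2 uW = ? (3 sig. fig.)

24500

(2.14) / (87.2e-6) = 0.02454e6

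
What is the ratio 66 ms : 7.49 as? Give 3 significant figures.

(66 × 10^-3) / (7.49 × 10^-18) = 8.812 × 10^15

8810000000000000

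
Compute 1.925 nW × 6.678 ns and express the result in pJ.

0.00001285515 pJ

1.925 × 10⁻⁹ × 6.678 × 10⁻⁹ = 12.85515 × 10⁻¹⁸ J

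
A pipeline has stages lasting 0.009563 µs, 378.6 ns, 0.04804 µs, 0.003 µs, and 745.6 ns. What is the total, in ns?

1184.803 ns

In ns:
  0.009563 µs = 0.009563e3 ns = 9.563
  378.6 ns → 378.6
  0.04804 µs = 0.04804e3 ns = 48.04
  0.003 µs = 0.003e3 ns = 3
  745.6 ns → 745.6
Sum: 9.563 + 378.6 + 48.04 + 3 + 745.6 = 1184.803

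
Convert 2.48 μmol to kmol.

micro = 1e-6, kilo = 1e3; factor is 1e-9.
2.48 × 1e-9 = 0.00000000248

0.00000000248 kmol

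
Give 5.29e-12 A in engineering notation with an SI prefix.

5.29 pA

= 5.29e-12 A; 1e-12 is pico.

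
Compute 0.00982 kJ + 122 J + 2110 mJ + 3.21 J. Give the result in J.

In J:
  0.00982 kJ = 0.00982e3 J = 9.82
  122 J → 122
  2110 mJ = 2110e-3 J = 2.11
  3.21 J → 3.21
Sum: 9.82 + 122 + 2.11 + 3.21 = 137.14

137.14 J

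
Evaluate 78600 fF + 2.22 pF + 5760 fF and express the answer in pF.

In pF:
  78600 fF = 78600 × 10⁻³ pF = 78.6
  2.22 pF → 2.22
  5760 fF = 5760 × 10⁻³ pF = 5.76
Sum: 78.6 + 2.22 + 5.76 = 86.58

86.58 pF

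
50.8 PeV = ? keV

peta = 10^15, kilo = 10^3; factor is 10^12.
50.8 × 10^12 = 50800000000000

50800000000000 keV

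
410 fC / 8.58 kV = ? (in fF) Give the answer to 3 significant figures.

(410 × 10⁻¹⁵) / (8.58 × 10³) = 47.786 × 10⁻¹⁸ F

0.0478 fF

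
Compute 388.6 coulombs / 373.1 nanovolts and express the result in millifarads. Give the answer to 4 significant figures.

(388.6) / (373.1 × 10⁻⁹) = 1.04154 × 10⁹ F

1042000000000 millifarads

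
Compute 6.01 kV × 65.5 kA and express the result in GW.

6.01 × 10^3 × 65.5 × 10^3 = 393.655 × 10^6 W

0.393655 GW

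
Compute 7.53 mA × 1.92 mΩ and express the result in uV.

7.53e-3 × 1.92e-3 = 14.4576e-6 V

14.4576 uV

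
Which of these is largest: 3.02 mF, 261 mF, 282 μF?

261 mF

3.02 mF = 0.00302 F
261 mF = 0.261 F
282 μF = 0.000282 F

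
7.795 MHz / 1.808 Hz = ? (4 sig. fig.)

(7.795 × 10⁶) / (1.808) = 4.3114 × 10⁶

4311000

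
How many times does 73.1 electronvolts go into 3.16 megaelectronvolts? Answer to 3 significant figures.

(3.16e6) / (73.1) = 0.04323e6

43200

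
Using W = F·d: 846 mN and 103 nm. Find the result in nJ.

87.138 nJ

846e-3 × 103e-9 = 87138e-12 J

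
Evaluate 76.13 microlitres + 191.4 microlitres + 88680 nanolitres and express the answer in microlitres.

In microlitres:
  76.13 microlitres → 76.13
  191.4 microlitres → 191.4
  88680 nanolitres = 88680e-3 microlitres = 88.68
Sum: 76.13 + 191.4 + 88.68 = 356.21

356.21 microlitres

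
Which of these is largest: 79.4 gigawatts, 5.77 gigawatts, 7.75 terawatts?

7.75 terawatts

79.4 gigawatts = 79400000000 watts
5.77 gigawatts = 5770000000 watts
7.75 terawatts = 7750000000000 watts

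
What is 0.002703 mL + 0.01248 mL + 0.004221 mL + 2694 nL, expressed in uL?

22.098 uL

In uL:
  0.002703 mL = 0.002703 × 10³ uL = 2.703
  0.01248 mL = 0.01248 × 10³ uL = 12.48
  0.004221 mL = 0.004221 × 10³ uL = 4.221
  2694 nL = 2694 × 10⁻³ uL = 2.694
Sum: 2.703 + 12.48 + 4.221 + 2.694 = 22.098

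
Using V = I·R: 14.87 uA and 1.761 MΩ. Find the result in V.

26.18607 V

14.87 × 10⁻⁶ × 1.761 × 10⁶ = 26.18607 V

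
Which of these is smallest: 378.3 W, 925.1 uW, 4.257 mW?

925.1 uW

378.3 W = 378.3 W
925.1 uW = 0.0009251 W
4.257 mW = 0.004257 W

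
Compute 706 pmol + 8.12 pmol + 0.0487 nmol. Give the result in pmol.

In pmol:
  706 pmol → 706
  8.12 pmol → 8.12
  0.0487 nmol = 0.0487 × 10^3 pmol = 48.7
Sum: 706 + 8.12 + 48.7 = 762.82

762.82 pmol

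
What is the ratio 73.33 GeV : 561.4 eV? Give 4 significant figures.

130600000

(73.33e9) / (561.4) = 0.13062e9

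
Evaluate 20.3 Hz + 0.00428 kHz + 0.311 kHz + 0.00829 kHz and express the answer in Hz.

343.87 Hz

In Hz:
  20.3 Hz → 20.3
  0.00428 kHz = 0.00428e3 Hz = 4.28
  0.311 kHz = 0.311e3 Hz = 311
  0.00829 kHz = 0.00829e3 Hz = 8.29
Sum: 20.3 + 4.28 + 311 + 8.29 = 343.87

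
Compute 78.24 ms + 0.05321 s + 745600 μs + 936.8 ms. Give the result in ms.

1813.85 ms

In ms:
  78.24 ms → 78.24
  0.05321 s = 0.05321 × 10³ ms = 53.21
  745600 μs = 745600 × 10⁻³ ms = 745.6
  936.8 ms → 936.8
Sum: 78.24 + 53.21 + 745.6 + 936.8 = 1813.85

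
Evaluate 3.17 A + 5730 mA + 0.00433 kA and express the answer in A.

In A:
  3.17 A → 3.17
  5730 mA = 5730e-3 A = 5.73
  0.00433 kA = 0.00433e3 A = 4.33
Sum: 3.17 + 5.73 + 4.33 = 13.23

13.23 A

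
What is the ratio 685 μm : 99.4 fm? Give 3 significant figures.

(685 × 10^-6) / (99.4 × 10^-15) = 6.891 × 10^9

6890000000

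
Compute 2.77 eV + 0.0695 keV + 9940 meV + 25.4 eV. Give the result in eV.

In eV:
  2.77 eV → 2.77
  0.0695 keV = 0.0695e3 eV = 69.5
  9940 meV = 9940e-3 eV = 9.94
  25.4 eV → 25.4
Sum: 2.77 + 69.5 + 9.94 + 25.4 = 107.61

107.61 eV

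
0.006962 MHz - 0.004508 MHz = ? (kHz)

In kHz:
  0.006962 MHz = 0.006962e3 kHz = 6.962
  0.004508 MHz = 0.004508e3 kHz = 4.508
Difference: 6.962 - 4.508 = 2.454

2.454 kHz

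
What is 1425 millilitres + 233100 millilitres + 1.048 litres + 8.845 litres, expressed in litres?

244.418 litres

In litres:
  1425 millilitres = 1425e-3 litres = 1.425
  233100 millilitres = 233100e-3 litres = 233.1
  1.048 litres → 1.048
  8.845 litres → 8.845
Sum: 1.425 + 233.1 + 1.048 + 8.845 = 244.418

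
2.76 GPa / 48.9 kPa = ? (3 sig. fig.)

(2.76 × 10⁹) / (48.9 × 10³) = 0.05644 × 10⁶

56400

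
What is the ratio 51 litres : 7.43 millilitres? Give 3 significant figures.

6860

(51) / (7.43 × 10⁻³) = 6.864 × 10³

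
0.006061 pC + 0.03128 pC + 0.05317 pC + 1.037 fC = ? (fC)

91.548 fC

In fC:
  0.006061 pC = 0.006061 × 10³ fC = 6.061
  0.03128 pC = 0.03128 × 10³ fC = 31.28
  0.05317 pC = 0.05317 × 10³ fC = 53.17
  1.037 fC → 1.037
Sum: 6.061 + 31.28 + 53.17 + 1.037 = 91.548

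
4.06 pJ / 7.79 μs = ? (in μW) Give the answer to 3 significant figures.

(4.06e-12) / (7.79e-6) = 0.52118e-6 W

0.521 μW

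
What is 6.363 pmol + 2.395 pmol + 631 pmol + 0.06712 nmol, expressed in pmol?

In pmol:
  6.363 pmol → 6.363
  2.395 pmol → 2.395
  631 pmol → 631
  0.06712 nmol = 0.06712e3 pmol = 67.12
Sum: 6.363 + 2.395 + 631 + 67.12 = 706.878

706.878 pmol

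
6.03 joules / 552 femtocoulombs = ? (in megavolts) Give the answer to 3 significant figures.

10900000 megavolts

(6.03) / (552 × 10^-15) = 0.010924 × 10^15 V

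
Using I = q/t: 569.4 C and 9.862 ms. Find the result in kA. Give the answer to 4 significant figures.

57.74 kA

(569.4) / (9.862e-3) = 57.7368e3 A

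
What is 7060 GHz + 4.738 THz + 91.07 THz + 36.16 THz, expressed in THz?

139.028 THz

In THz:
  7060 GHz = 7060 × 10^-3 THz = 7.06
  4.738 THz → 4.738
  91.07 THz → 91.07
  36.16 THz → 36.16
Sum: 7.06 + 4.738 + 91.07 + 36.16 = 139.028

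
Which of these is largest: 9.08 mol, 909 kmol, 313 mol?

9.08 mol = 9.08 mol
909 kmol = 909000 mol
313 mol = 313 mol

909 kmol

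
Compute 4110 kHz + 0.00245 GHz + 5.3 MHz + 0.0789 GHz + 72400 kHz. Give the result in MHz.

163.16 MHz

In MHz:
  4110 kHz = 4110 × 10^-3 MHz = 4.11
  0.00245 GHz = 0.00245 × 10^3 MHz = 2.45
  5.3 MHz → 5.3
  0.0789 GHz = 0.0789 × 10^3 MHz = 78.9
  72400 kHz = 72400 × 10^-3 MHz = 72.4
Sum: 4.11 + 2.45 + 5.3 + 78.9 + 72.4 = 163.16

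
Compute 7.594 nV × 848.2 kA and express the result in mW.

7.594 × 10⁻⁹ × 848.2 × 10³ = 6441.2308 × 10⁻⁶ W

6.4412308 mW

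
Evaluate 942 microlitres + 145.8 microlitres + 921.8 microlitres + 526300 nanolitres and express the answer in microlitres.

In microlitres:
  942 microlitres → 942
  145.8 microlitres → 145.8
  921.8 microlitres → 921.8
  526300 nanolitres = 526300e-3 microlitres = 526.3
Sum: 942 + 145.8 + 921.8 + 526.3 = 2535.9

2535.9 microlitres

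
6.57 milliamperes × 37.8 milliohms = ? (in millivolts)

6.57e-3 × 37.8e-3 = 248.346e-6 V

0.248346 millivolts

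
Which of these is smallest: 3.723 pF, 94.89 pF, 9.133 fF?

3.723 pF = 0.000000000003723 F
94.89 pF = 0.00000000009489 F
9.133 fF = 0.000000000000009133 F

9.133 fF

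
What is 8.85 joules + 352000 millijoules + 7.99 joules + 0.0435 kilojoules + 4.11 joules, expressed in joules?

In joules:
  8.85 joules → 8.85
  352000 millijoules = 352000 × 10^-3 joules = 352
  7.99 joules → 7.99
  0.0435 kilojoules = 0.0435 × 10^3 joules = 43.5
  4.11 joules → 4.11
Sum: 8.85 + 352 + 7.99 + 43.5 + 4.11 = 416.45

416.45 joules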